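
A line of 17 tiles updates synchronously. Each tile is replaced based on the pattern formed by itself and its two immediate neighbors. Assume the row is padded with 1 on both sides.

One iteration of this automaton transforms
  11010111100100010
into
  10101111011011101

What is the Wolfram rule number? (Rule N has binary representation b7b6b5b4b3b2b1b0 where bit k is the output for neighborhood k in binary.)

position 0: 111 → 1  (bit 7 = 1)
position 1: 110 → 0  (bit 6 = 0)
position 2: 101 → 1  (bit 5 = 1)
position 9: 100 → 1  (bit 4 = 1)
position 5: 011 → 1  (bit 3 = 1)
position 3: 010 → 0  (bit 2 = 0)
position 10: 001 → 1  (bit 1 = 1)
position 13: 000 → 1  (bit 0 = 1)
bits b7..b0 = 10111011 = 187

187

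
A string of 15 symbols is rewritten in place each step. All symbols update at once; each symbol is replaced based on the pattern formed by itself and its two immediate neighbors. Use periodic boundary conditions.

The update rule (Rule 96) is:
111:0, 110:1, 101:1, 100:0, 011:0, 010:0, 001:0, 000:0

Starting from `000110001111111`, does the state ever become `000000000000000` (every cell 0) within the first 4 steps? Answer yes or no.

step 1: 000010000000001
step 2: 000000000000000
all cells are 0 at step 2

yes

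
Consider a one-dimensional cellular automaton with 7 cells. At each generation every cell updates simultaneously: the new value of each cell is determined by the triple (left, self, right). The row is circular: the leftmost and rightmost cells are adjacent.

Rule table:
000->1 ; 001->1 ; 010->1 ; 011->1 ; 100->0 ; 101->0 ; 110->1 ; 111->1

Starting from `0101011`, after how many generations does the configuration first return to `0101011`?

1

0101011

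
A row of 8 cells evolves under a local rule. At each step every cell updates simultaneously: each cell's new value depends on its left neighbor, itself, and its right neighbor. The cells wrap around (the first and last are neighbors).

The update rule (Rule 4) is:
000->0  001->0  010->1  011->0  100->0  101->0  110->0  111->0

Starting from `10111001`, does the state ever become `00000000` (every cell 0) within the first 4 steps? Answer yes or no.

yes

00000000
all cells are 0 at step 1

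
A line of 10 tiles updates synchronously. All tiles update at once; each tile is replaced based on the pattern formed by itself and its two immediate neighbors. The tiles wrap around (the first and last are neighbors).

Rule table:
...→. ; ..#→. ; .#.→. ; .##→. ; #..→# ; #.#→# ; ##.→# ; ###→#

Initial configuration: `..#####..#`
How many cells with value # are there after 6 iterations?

6

iteration 1: #..#####..
iteration 2: .#..#####.
iteration 3: ..#..#####
iteration 4: #..#..####
iteration 5: ##..#..###
iteration 6: ###..#..##
count of #: 6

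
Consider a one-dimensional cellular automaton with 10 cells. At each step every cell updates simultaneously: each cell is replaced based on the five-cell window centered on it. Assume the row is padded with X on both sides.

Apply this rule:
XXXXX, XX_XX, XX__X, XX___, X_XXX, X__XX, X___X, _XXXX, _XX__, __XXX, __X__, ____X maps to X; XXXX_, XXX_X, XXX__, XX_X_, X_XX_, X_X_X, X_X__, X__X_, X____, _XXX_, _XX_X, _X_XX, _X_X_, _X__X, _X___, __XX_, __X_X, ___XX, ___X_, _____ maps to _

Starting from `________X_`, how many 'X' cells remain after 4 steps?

2

X_____X___
_X__X_X_X_
__________
X_______X_
count of X: 2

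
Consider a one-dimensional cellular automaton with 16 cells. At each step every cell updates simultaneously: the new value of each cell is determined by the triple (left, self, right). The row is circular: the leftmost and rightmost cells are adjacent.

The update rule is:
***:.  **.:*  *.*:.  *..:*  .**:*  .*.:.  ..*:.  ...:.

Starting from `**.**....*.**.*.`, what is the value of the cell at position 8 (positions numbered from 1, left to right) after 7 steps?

step 1: **.***.....**...
step 2: **.*.**....***..
step 3: **...***...*.**.
step 4: ***..*.**....**.
step 5: *.**...***...**.
step 6: ..***..*.**..**.
step 7: ..*.**...***.***
position 8 holds .

.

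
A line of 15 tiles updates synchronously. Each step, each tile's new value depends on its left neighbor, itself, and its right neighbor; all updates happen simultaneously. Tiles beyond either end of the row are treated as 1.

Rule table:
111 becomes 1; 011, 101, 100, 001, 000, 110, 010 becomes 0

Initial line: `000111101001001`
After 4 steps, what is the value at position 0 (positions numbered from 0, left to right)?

000011000000000
000000000000000
000000000000000  (fixed point — unchanged through step 4)
position 0 holds 0

0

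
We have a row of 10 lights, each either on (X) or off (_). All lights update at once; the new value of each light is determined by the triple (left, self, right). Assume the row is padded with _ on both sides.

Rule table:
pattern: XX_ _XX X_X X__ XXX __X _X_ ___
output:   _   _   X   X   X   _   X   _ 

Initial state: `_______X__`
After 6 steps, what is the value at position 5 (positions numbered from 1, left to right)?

_

step 1: _______XX_
step 2: _________X
step 3: _________X  (fixed point — unchanged through step 6)
position 5 holds _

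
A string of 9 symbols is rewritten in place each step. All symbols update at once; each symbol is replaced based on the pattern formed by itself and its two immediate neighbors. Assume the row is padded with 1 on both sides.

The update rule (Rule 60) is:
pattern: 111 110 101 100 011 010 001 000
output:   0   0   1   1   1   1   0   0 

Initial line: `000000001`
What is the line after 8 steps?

100000001
010000001
111000001
000100001
100110001
010101001
111111101
000000011

000000011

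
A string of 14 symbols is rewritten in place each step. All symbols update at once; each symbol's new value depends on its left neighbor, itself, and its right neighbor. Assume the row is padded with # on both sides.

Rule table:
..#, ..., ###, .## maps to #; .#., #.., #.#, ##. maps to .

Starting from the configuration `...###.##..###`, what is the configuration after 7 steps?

.####..#..####
.###..#..#####
.##..#..######
.#..#..#######
...#..########
.##..#########
.#..##########

.#..##########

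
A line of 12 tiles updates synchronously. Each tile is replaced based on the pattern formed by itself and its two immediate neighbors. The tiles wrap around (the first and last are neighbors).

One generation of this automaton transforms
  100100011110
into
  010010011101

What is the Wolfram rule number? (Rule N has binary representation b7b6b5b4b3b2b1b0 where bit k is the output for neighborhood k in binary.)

position 8: 111 → 1  (bit 7 = 1)
position 10: 110 → 0  (bit 6 = 0)
position 11: 101 → 1  (bit 5 = 1)
position 1: 100 → 1  (bit 4 = 1)
position 7: 011 → 1  (bit 3 = 1)
position 0: 010 → 0  (bit 2 = 0)
position 2: 001 → 0  (bit 1 = 0)
position 5: 000 → 0  (bit 0 = 0)
bits b7..b0 = 10111000 = 184

184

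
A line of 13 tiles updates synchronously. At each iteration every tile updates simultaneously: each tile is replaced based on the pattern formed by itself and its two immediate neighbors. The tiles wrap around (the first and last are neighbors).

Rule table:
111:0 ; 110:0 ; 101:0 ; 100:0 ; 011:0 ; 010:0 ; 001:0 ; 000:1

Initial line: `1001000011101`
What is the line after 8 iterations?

0000011000000
1111000011111
0000011000000  (repeats iteration 1; period 2)
iteration 8: 1111000011111

1111000011111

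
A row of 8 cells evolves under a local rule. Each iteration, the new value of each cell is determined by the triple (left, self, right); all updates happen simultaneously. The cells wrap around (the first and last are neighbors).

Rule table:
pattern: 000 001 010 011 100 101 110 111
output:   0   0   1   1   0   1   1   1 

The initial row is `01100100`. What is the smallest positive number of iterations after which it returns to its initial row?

iteration 1: 01100100

1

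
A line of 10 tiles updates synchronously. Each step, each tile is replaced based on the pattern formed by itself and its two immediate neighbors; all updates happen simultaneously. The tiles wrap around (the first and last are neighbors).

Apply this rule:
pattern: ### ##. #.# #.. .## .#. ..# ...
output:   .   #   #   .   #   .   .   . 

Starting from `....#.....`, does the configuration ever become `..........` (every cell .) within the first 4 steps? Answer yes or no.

..........
all cells are . at step 1

yes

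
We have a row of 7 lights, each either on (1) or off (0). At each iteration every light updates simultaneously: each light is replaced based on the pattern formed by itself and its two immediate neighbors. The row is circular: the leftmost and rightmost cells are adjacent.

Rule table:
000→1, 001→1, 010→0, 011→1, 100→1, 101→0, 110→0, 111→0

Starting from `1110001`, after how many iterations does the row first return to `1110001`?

iteration 1: 0001111
iteration 2: 1111000
iteration 3: 1000111
iteration 4: 0111100
iteration 5: 1100011
iteration 6: 0011110
iteration 7: 1110001

7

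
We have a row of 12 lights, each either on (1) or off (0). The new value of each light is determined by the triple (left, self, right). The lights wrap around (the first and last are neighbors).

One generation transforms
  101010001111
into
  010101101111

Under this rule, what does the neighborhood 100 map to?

At position 5 the neighborhood is 100; the next row has 1 there.

1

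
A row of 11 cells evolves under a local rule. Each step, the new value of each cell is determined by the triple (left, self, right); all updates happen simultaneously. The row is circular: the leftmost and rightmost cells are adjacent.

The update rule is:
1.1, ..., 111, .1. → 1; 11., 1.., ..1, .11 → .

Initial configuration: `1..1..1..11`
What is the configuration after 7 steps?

step 1: ...1..1...1
step 2: .1.1..1.1.1
step 3: 1111..11111
step 4: 111....1111
step 5: 11..11..111
step 6: 1........11
step 7: ..111111..1

..111111..1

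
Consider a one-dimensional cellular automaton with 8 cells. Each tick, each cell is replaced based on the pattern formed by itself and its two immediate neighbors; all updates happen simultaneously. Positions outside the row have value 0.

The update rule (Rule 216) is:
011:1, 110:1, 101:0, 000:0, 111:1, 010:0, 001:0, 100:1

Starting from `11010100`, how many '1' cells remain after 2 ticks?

4

11000010
11100001
count of 1: 4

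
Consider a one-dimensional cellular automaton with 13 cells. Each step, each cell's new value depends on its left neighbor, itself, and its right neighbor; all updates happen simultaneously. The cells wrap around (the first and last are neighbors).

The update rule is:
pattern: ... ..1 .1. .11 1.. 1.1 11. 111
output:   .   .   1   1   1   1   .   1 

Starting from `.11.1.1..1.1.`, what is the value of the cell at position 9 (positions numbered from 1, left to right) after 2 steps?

1

.1.11111.1111
1111111.1111.
position 9 holds 1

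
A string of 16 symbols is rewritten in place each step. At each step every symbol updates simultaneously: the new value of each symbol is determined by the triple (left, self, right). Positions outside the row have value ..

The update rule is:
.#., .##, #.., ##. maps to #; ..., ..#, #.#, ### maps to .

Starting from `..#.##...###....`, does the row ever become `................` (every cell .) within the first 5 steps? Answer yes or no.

..#.###..#.##...
..#.#.##.#.###..
..#.#.##.#.#.##.
..#.#.##.#.#.###
..#.#.##.#.#.#.#
step 5 is ..#.#.##.#.#.#.#, still not uniform .

no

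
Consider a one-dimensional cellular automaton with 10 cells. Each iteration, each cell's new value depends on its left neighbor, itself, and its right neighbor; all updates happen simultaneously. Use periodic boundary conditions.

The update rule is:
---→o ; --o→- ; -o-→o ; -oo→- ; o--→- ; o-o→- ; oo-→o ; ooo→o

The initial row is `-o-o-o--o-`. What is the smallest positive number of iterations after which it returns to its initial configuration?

1

-o-o-o--o-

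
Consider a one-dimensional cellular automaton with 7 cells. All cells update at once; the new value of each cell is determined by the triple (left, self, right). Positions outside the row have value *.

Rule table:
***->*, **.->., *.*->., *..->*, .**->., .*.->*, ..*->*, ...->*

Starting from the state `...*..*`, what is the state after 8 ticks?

******.
*****..
****.**
***...*
**.***.
*...*..
.******
..*****

..*****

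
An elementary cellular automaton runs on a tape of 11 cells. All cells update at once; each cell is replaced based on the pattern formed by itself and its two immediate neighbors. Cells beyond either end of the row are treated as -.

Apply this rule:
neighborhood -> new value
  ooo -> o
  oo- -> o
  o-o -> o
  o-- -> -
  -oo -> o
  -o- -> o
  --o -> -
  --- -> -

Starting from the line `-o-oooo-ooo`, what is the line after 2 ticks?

tick 1: -oooooooooo
tick 2: -oooooooooo

-oooooooooo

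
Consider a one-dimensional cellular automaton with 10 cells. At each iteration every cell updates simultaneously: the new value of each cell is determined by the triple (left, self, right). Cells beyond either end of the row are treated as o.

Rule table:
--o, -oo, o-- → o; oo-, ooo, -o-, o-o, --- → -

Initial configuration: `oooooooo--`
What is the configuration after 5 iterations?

oo-ooo--o-

iteration 1: --------oo
iteration 2: o------oo-
iteration 3: -o----oo--
iteration 4: --o--oo-oo
iteration 5: oo-ooo--o-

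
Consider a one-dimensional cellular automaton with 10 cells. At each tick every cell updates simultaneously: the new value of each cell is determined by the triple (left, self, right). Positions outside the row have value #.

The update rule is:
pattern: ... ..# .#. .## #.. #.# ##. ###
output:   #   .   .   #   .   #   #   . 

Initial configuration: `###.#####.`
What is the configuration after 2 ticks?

..#.#.#.#.

..###...##
..#.#.#.#.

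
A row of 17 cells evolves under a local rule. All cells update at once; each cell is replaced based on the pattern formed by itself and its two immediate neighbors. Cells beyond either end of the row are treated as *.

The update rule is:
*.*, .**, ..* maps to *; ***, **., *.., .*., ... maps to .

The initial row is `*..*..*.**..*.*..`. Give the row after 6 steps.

..*..*.**..*.*..*
.*..*.**..*.*..**
*..*.**..*.*..**.
..*.**..*.*..**.*
.*.**..*.*..**.**
*.**..*.*..**.**.

*.**..*.*..**.**.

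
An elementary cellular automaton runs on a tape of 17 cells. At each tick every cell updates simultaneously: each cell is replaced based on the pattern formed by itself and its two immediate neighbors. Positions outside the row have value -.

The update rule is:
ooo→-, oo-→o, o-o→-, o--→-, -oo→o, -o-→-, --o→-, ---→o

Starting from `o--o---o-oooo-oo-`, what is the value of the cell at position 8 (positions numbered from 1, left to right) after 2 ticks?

-----o---o--o-oo-
oooo---o------oo-
position 8 holds o

o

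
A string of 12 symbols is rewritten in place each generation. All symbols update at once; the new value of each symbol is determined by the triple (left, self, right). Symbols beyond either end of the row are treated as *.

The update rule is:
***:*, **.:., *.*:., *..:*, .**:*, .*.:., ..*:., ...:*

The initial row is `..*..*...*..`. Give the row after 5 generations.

.*.****...*.

*..*..**..*.
.*..*.*.*...
..*......**.
*..*****.*..
.*.****...*.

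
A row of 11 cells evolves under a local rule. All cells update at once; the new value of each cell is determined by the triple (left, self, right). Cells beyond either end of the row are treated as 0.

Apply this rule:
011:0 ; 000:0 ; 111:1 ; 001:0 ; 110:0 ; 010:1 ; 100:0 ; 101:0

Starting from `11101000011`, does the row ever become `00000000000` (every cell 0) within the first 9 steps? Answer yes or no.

no

step 1: 01001000000
step 2: 01001000000  (fixed point — unchanged through step 9)
step 9 is 01001000000, still not uniform 0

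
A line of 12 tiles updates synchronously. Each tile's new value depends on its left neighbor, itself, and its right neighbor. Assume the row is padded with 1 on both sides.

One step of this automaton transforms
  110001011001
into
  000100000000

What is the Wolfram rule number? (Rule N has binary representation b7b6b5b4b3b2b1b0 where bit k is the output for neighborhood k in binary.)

position 0: 111 → 0  (bit 7 = 0)
position 1: 110 → 0  (bit 6 = 0)
position 6: 101 → 0  (bit 5 = 0)
position 2: 100 → 0  (bit 4 = 0)
position 7: 011 → 0  (bit 3 = 0)
position 5: 010 → 0  (bit 2 = 0)
position 4: 001 → 0  (bit 1 = 0)
position 3: 000 → 1  (bit 0 = 1)
bits b7..b0 = 00000001 = 1

1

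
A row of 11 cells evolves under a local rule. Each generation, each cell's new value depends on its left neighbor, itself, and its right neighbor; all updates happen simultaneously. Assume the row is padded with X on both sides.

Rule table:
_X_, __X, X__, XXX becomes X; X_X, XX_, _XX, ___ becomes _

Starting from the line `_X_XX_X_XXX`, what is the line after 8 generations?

generation 1: _X____X__XX
generation 2: _XX__XXXX_X
generation 3: ___XX_XX___
generation 4: X_X_____X_X
generation 5: __XX___XX__
generation 6: XX__X_X__XX
generation 7: X_XXX_XXX_X
generation 8: ___X___X___

___X___X___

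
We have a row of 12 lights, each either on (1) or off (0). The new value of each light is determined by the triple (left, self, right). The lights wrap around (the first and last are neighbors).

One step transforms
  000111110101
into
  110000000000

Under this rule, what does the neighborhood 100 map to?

1

At position 0 the neighborhood is 100; the next row has 1 there.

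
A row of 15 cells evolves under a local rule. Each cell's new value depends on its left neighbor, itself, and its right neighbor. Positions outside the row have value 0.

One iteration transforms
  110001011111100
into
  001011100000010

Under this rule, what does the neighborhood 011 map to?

0

At position 0 the neighborhood is 011; the next row has 0 there.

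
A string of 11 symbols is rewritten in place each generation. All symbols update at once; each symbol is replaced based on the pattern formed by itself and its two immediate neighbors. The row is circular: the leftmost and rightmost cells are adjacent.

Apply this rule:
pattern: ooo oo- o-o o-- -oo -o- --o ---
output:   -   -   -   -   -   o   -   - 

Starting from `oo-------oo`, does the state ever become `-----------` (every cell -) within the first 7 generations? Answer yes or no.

-----------
all cells are - at generation 1

yes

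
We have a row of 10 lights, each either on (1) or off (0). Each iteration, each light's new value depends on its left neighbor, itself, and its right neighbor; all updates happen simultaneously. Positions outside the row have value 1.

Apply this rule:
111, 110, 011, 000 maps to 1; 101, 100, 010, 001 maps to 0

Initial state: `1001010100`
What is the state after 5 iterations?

1011111110

1000000000
1011111110
1011111110  (fixed point — unchanged through iteration 5)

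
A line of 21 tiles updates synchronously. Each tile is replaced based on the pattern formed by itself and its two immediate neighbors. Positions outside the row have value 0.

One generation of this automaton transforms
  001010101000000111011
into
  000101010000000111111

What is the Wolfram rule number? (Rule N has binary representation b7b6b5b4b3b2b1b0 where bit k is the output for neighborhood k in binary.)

position 16: 111 → 1  (bit 7 = 1)
position 17: 110 → 1  (bit 6 = 1)
position 3: 101 → 1  (bit 5 = 1)
position 9: 100 → 0  (bit 4 = 0)
position 15: 011 → 1  (bit 3 = 1)
position 2: 010 → 0  (bit 2 = 0)
position 1: 001 → 0  (bit 1 = 0)
position 0: 000 → 0  (bit 0 = 0)
bits b7..b0 = 11101000 = 232

232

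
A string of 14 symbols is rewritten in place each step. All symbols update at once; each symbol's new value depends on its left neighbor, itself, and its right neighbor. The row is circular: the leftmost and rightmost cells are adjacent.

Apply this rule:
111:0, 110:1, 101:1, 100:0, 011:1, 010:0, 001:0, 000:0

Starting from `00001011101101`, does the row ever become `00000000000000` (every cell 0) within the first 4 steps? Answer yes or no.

yes

00000110111110
00000111100010
00000100100000
00000000000000
all cells are 0 at step 4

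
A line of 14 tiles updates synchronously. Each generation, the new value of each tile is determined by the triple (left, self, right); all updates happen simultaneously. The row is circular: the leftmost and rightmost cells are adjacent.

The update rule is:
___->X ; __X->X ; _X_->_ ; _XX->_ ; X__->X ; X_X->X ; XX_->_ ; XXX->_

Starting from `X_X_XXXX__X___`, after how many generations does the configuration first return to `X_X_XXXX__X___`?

generation 1: _X_X____XX_XXX
generation 2: X_X_XXXX__X___

2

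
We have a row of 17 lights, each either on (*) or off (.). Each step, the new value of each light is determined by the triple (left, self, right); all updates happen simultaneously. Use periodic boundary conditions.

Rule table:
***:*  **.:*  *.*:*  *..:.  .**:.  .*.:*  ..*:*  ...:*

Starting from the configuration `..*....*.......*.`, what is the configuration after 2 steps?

.***.****.*******

***.****.*******.
.***.****.*******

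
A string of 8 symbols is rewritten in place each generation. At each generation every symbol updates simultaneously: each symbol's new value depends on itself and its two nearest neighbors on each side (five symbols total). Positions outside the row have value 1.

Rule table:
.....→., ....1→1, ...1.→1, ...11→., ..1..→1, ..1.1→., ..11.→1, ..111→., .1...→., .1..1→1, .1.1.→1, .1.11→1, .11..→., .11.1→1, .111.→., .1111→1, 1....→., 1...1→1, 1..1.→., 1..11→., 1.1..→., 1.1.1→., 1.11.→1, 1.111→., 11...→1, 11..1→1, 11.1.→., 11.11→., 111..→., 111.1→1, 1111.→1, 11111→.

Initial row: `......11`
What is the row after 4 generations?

1...1..1
.11111..
..1.1.1.
1..1.1.1

1..1.1.1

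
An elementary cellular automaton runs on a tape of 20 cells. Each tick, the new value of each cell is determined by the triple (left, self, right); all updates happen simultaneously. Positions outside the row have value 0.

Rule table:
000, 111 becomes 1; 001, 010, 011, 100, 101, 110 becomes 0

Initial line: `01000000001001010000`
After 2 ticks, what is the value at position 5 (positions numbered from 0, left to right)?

tick 1: 00011111100000000111
tick 2: 11001111001111110010
position 5 holds 1

1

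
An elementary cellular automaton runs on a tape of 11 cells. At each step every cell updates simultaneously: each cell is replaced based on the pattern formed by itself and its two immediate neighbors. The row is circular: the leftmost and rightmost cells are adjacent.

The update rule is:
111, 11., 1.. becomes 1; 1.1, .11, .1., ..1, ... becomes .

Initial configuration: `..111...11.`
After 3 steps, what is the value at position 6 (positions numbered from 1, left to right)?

1

...111...11
1...111...1
11...111...
position 6 holds 1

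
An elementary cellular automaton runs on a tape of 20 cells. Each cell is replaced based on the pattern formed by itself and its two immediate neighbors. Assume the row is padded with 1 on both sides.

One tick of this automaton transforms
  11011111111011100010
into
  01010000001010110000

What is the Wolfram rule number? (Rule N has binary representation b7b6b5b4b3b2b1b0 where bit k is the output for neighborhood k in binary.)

position 0: 111 → 0  (bit 7 = 0)
position 1: 110 → 1  (bit 6 = 1)
position 2: 101 → 0  (bit 5 = 0)
position 15: 100 → 1  (bit 4 = 1)
position 3: 011 → 1  (bit 3 = 1)
position 18: 010 → 0  (bit 2 = 0)
position 17: 001 → 0  (bit 1 = 0)
position 16: 000 → 0  (bit 0 = 0)
bits b7..b0 = 01011000 = 88

88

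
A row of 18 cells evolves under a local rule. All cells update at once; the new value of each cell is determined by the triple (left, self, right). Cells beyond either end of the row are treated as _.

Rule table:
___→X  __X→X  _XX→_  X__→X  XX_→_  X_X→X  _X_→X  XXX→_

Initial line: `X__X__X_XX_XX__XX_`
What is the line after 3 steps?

XXXXXXXX__X__XX__X
________XXXXX__XXX
XXXXXXXX_____XX___

XXXXXXXX_____XX___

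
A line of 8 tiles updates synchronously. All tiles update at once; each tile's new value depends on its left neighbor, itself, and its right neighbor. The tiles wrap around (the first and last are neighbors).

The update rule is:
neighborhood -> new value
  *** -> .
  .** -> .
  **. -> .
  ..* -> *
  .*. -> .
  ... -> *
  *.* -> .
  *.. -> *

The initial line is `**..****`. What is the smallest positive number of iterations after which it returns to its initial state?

iteration 1: ..**....
iteration 2: **..****

2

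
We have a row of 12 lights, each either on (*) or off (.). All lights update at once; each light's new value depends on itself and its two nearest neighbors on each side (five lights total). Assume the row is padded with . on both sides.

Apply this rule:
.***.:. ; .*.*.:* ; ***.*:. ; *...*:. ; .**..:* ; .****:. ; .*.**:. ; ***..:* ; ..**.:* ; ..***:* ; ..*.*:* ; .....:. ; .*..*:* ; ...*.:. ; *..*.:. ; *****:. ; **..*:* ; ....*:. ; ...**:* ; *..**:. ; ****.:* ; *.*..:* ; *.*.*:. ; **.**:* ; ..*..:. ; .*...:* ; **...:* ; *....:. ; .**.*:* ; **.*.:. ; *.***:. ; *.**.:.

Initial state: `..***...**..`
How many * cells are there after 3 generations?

generation 1: .**.**.****.
generation 2: ****.**..***
generation 3: *.*.*.**.*.*
count of *: 7

7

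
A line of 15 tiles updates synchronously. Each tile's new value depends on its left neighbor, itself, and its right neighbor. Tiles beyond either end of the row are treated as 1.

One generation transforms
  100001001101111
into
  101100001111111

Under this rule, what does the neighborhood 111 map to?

1

At position 12 the neighborhood is 111; the next row has 1 there.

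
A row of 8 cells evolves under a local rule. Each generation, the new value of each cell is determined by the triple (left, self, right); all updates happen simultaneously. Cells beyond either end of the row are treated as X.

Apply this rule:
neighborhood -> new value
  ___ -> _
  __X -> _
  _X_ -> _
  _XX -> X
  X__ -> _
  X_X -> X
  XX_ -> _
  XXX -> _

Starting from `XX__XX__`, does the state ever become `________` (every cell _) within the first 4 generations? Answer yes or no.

generation 1: ____X___
generation 2: ________
all cells are _ at generation 2

yes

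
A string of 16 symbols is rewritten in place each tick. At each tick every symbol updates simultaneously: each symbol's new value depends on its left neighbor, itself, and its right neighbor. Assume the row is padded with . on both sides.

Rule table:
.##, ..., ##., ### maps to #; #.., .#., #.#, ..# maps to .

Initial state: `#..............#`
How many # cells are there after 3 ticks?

12

..############..
#.############.#
..############..
count of #: 12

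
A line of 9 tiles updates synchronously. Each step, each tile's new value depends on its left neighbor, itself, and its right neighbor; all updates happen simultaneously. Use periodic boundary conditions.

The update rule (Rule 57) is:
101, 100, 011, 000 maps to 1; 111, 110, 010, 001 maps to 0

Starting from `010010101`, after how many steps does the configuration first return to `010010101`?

9

101001010
010100101
101010010
010101001
101010100
010101010
001010101
100101010
010010101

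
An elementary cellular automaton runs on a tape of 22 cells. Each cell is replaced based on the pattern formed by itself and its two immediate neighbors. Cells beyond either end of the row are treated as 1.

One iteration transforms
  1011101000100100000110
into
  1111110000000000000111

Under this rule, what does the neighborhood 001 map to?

At position 9 the neighborhood is 001; the next row has 0 there.

0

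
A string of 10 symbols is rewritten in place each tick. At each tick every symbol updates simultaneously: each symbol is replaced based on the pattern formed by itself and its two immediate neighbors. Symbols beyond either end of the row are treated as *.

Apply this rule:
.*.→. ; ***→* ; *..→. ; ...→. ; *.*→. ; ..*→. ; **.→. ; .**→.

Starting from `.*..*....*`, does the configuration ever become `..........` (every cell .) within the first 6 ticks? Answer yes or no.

..........
all cells are . at tick 1

yes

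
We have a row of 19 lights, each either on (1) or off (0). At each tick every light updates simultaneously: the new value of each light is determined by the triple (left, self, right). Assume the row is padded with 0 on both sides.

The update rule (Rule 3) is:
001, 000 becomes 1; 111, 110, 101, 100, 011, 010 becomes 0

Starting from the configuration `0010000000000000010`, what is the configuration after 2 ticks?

0001000000000000001

1100111111111111100
0001000000000000001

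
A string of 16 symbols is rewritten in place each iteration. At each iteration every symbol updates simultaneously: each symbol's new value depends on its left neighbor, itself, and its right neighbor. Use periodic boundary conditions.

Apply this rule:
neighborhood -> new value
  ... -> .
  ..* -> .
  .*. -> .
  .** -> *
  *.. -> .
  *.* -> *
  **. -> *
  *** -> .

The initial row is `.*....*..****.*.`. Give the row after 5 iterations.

.........*..**..
............**..
............**..  (fixed point — unchanged through iteration 5)

............**..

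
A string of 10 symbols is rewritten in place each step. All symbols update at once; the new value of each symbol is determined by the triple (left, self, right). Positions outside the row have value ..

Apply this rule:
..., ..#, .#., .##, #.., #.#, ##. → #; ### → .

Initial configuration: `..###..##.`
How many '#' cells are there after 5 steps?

9

###.######
#.###....#
###.######  (repeats step 1; period 2)
step 5: ###.######
count of #: 9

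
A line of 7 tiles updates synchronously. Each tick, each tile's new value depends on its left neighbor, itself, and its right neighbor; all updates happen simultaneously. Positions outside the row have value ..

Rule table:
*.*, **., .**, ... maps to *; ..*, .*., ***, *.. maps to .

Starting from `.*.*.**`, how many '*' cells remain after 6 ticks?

..*.***
*..**.*
...***.
**.*.*.
***.*..
*.**..*
count of *: 4

4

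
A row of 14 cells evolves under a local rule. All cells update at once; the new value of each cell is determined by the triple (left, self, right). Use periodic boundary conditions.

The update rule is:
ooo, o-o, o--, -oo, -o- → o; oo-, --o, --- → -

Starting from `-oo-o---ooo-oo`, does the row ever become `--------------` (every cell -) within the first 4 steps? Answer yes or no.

oo-ooo--oo-oo-
o-ooo-o-o-oo-o
-ooo-oooooo-oo
ooo-oooooo-oo-
step 4 is ooo-oooooo-oo-, still not uniform -

no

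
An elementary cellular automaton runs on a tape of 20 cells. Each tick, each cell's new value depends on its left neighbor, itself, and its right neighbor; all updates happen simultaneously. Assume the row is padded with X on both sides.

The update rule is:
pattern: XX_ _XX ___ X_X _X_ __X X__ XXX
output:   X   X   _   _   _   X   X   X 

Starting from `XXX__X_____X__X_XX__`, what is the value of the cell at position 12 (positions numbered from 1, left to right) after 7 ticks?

X

XXXXX_X___X_XX__XXXX
XXXXX__X_X__XXXXXXXX
XXXXXXX___XXXXXXXXXX
XXXXXXXX_XXXXXXXXXXX
XXXXXXXX_XXXXXXXXXXX  (fixed point — unchanged through tick 7)
position 12 holds X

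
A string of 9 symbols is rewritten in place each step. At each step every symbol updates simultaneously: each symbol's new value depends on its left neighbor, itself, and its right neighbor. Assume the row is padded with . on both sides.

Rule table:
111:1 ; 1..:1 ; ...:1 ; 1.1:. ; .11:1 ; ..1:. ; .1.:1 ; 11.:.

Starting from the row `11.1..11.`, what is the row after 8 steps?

step 1: 1..11.1.1
step 2: 11.1..1.1
step 3: 1..11.1.1  (repeats step 1; period 2)
step 8: 11.1..1.1

11.1..1.1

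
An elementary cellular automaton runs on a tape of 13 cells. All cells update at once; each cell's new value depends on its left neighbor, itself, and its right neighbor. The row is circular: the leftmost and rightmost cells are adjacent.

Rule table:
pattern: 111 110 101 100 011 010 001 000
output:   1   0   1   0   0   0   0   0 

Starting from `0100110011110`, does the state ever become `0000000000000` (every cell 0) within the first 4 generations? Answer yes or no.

yes

0000000001100
0000000000000
all cells are 0 at generation 2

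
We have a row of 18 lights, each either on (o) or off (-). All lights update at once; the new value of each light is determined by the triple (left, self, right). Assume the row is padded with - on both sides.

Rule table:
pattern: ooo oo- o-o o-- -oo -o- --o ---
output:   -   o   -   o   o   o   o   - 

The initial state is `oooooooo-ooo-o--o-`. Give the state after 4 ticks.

o-oooo-o-o-o-oo-oo

o------o-o-o-ooooo
oo----oo-o-o-o---o
ooo--ooo-o-o-oo-oo
o-oooo-o-o-o-oo-oo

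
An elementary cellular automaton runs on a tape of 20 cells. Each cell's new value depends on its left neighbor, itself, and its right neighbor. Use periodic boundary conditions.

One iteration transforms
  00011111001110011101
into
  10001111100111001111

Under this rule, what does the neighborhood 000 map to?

0

At position 1 the neighborhood is 000; the next row has 0 there.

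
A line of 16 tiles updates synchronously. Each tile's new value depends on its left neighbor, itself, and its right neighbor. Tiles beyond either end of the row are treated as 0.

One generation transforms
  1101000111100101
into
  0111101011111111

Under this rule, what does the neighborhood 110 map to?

At position 1 the neighborhood is 110; the next row has 1 there.

1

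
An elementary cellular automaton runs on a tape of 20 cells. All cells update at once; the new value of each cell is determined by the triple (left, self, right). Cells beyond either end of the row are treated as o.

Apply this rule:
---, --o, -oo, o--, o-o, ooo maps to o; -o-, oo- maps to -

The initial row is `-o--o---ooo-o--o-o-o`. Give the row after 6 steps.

o-oo-ooooo-o-oo-o-oo
-oo-ooooo-o-oo-o-ooo
oo-ooooo-o-oo-o-oooo
o-ooooo-o-oo-o-ooooo
-ooooo-o-oo-o-oooooo
ooooo-o-oo-o-ooooooo

ooooo-o-oo-o-ooooooo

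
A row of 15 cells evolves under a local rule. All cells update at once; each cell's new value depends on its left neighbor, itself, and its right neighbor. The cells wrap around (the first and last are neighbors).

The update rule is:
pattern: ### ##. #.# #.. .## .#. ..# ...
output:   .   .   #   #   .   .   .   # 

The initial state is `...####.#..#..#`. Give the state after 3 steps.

##.....#.#..#..
..####..#.#..#.
#.....#..#.#..#

#.....#..#.#..#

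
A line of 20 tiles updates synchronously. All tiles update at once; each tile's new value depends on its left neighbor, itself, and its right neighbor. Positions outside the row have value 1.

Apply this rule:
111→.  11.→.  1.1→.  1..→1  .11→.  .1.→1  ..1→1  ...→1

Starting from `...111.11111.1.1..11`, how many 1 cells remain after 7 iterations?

111..........1.111..
...11111111111....11
111...........1111..
...11111111111....11  (repeats iteration 2; period 2)
iteration 7: 111...........1111..
count of 1: 7

7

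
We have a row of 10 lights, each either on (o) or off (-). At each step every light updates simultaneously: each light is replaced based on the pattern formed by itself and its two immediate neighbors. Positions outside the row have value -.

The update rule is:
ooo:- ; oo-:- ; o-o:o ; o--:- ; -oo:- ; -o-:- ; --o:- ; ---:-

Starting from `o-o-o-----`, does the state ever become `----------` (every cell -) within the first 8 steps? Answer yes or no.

yes

-o-o------
--o-------
----------
all cells are - at step 3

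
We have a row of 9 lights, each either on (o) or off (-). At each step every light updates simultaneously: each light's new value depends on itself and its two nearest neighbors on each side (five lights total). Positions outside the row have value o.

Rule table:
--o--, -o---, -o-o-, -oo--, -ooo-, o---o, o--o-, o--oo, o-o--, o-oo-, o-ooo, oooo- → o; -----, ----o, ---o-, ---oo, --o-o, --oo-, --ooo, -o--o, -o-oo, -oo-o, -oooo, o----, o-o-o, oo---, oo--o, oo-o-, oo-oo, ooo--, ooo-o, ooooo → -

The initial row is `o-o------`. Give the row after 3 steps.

--ooo----

--oo-----
-o-o-----
--ooo----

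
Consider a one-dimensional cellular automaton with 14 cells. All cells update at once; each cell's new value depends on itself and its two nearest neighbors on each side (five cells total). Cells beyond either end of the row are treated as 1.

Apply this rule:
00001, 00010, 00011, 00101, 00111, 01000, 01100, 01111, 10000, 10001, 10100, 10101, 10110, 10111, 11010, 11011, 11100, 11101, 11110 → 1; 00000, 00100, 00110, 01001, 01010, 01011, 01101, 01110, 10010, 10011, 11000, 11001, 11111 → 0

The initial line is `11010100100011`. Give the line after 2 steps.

00111111111000

step 1: 11110100011111
step 2: 00111111111000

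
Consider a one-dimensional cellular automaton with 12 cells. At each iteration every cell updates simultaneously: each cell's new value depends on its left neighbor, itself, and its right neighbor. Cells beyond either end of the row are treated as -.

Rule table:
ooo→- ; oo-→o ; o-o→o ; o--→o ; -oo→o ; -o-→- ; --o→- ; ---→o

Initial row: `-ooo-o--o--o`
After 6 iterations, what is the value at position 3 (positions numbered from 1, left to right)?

-o-oo-o--o--
--oooo-o--oo
o-o--oo-o-oo
-o-o-ooo-ooo
--o-oo-ooo-o
o--ooooo-oo-
position 3 holds -

-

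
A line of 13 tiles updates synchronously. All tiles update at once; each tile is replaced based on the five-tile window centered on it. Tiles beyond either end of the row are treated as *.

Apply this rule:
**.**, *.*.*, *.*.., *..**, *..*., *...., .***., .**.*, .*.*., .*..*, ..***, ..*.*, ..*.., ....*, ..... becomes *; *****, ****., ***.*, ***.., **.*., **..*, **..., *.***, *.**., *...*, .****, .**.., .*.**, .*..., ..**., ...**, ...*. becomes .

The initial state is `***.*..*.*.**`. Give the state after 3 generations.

....******...
.**.*........
*.*.*.******.

*.*.*.******.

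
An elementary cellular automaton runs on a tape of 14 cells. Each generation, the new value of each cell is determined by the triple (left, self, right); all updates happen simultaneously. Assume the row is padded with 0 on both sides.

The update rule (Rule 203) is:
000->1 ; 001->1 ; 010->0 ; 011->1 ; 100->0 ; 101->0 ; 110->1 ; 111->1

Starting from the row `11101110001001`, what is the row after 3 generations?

11101110110001

11101110110010
11101110110100
11101110110001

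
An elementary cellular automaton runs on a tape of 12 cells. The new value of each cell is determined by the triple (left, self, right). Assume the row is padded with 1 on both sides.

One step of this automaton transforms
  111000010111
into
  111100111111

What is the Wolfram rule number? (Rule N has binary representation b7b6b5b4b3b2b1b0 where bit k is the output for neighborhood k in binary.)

254

position 0: 111 → 1  (bit 7 = 1)
position 2: 110 → 1  (bit 6 = 1)
position 8: 101 → 1  (bit 5 = 1)
position 3: 100 → 1  (bit 4 = 1)
position 9: 011 → 1  (bit 3 = 1)
position 7: 010 → 1  (bit 2 = 1)
position 6: 001 → 1  (bit 1 = 1)
position 4: 000 → 0  (bit 0 = 0)
bits b7..b0 = 11111110 = 254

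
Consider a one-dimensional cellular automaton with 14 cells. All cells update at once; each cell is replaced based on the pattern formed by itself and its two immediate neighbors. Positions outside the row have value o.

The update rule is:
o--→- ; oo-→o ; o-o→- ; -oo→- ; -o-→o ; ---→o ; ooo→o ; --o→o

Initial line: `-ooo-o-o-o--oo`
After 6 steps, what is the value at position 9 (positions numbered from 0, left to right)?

o

--oo-o-o-o-o-o
-o-o-o-o-o-o--
-o-o-o-o-o-o-o
-o-o-o-o-o-o--  (repeats step 2; period 2)
step 6: -o-o-o-o-o-o--
position 9 holds o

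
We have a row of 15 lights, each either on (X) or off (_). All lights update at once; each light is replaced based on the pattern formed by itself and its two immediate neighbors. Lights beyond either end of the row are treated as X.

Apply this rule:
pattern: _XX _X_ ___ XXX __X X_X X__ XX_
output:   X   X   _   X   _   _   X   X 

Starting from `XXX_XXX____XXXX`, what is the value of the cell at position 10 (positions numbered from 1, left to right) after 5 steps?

X

XXX_XXXX___XXXX
XXX_XXXXX__XXXX
XXX_XXXXXX_XXXX
XXX_XXXXXX_XXXX  (fixed point — unchanged through step 5)
position 10 holds X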